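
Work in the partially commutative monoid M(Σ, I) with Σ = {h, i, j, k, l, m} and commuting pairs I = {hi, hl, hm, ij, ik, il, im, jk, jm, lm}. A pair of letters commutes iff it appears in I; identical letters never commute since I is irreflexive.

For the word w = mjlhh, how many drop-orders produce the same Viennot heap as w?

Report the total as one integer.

15

#0=m has no predecessor
#1=j has no predecessor
#2=l depends on [1:j]
#3=h depends on [1:j]
#4=h depends on [3:h]
sources: [0:m, 1:j]
N(rest) = Σ N(rest − s) over sources s of rest; N(one piece) = 1:
  size 1 → [0]=1  [2]=1  [4]=1
  size 2 → [0,2]=2  [0,4]=2  [2,4]=2  [3,4]=1
  size 3 → [0,2,4]=6  [0,3,4]=3  [2,3,4]=3
  first=0(m) contributes 3
  first=1(j) contributes 12
|[w]| = 15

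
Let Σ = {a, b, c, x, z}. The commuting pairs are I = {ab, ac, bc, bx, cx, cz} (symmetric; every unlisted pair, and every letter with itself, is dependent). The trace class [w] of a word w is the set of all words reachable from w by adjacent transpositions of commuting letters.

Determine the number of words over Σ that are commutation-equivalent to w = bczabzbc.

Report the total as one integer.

#0=b has no predecessor
#1=c has no predecessor
#2=z depends on [0:b]
#3=a depends on [2:z]
#4=b depends on [2:z]
#5=z depends on [3:a, 4:b]
#6=b depends on [5:z]
#7=c depends on [1:c]
sources: [0:b, 1:c]
N(rest) = Σ N(rest − s) over sources s of rest; N(one piece) = 1:
  size 1 → [6]=1  [7]=1
  size 2 → [1,7]=1  [5,6]=1  [6,7]=2
  size 3 → [1,6,7]=3  [3,5,6]=1  [4,5,6]=1  [5,6,7]=3
  size 4 → [1,5,6,7]=6  [3,4,5,6]=2  [3,5,6,7]=4  [4,5,6,7]=4
  size 5 → [1,3,5,6,7]=10  [1,4,5,6,7]=10  [2,3,4,5,6]=2  [3,4,5,6,7]=10
  size 6 → [0,2,3,4,5,6]=2  [1,3,4,5,6,7]=30  [2,3,4,5,6,7]=12
  first=0(b) contributes 42
  first=1(c) contributes 14
|[w]| = 56

56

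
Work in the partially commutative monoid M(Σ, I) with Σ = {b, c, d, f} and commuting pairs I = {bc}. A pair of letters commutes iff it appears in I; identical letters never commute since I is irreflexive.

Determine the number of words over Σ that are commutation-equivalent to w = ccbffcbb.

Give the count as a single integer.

9

piece 0:c — minimal
piece 1:c rests on {0:c}
piece 2:b — minimal
piece 3:f rests on {1:c, 2:b}
piece 4:f rests on {3:f}
piece 5:c rests on {4:f}
piece 6:b rests on {4:f}
piece 7:b rests on {6:b}
minimal pieces: {0:c, 2:b}
ways to finish when only these pieces remain (= sum over removing one remaining piece with nothing left below it):
  1 left: {5}→1  {7}→1
  2 left: {5,7}→2  {6,7}→1
  3 left: {5,6,7}→3
  4 left: {4,5,6,7}→3
  5 left: {3,4,5,6,7}→3
  6 left: {1,3,4,5,6,7}→3  {2,3,4,5,6,7}→3
  placing 0:c first → 6 extensions
  placing 2:b first → 3 extensions
total linear extensions = 9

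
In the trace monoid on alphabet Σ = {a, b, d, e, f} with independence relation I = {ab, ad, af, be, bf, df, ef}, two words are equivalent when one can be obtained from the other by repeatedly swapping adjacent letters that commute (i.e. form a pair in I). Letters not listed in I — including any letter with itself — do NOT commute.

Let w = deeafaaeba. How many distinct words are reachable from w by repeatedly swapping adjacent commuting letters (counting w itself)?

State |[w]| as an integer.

80

piece 0:d — minimal
piece 1:e rests on {0:d}
piece 2:e rests on {1:e}
piece 3:a rests on {2:e}
piece 4:f — minimal
piece 5:a rests on {3:a}
piece 6:a rests on {5:a}
piece 7:e rests on {6:a}
piece 8:b rests on {0:d}
piece 9:a rests on {7:e}
minimal pieces: {0:d, 4:f}
ways to finish when only these pieces remain (= sum over removing one remaining piece with nothing left below it):
  1 left: {4}→1  {8}→1  {9}→1
  2 left: {4,8}→2  {4,9}→2  {7,9}→1  {8,9}→2
  3 left: {4,7,9}→3  {4,8,9}→6  {6,7,9}→1  {7,8,9}→3
  4 left: {4,6,7,9}→4  {4,7,8,9}→12  {5,6,7,9}→1  {6,7,8,9}→4
  5 left: {3,5,6,7,9}→1  {4,5,6,7,9}→5  {4,6,7,8,9}→20  {5,6,7,8,9}→5
  6 left: {2,3,5,6,7,9}→1  {3,4,5,6,7,9}→6  {3,5,6,7,8,9}→6  {4,5,6,7,8,9}→30
  7 left: {1,2,3,5,6,7,9}→1  {2,3,4,5,6,7,9}→7  {2,3,5,6,7,8,9}→7  {3,4,5,6,7,8,9}→42
  8 left: {1,2,3,4,5,6,7,9}→8  {1,2,3,5,6,7,8,9}→8  {2,3,4,5,6,7,8,9}→56
  placing 0:d first → 72 extensions
  placing 4:f first → 8 extensions
total linear extensions = 80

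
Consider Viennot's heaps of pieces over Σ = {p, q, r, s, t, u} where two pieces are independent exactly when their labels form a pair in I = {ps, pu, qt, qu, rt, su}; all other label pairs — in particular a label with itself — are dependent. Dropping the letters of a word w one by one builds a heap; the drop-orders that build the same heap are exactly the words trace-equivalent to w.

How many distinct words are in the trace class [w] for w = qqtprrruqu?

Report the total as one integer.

9

#0=q has no predecessor
#1=q depends on [0:q]
#2=t has no predecessor
#3=p depends on [1:q, 2:t]
#4=r depends on [3:p]
#5=r depends on [4:r]
#6=r depends on [5:r]
#7=u depends on [6:r]
#8=q depends on [6:r]
#9=u depends on [7:u]
sources: [0:q, 2:t]
N(rest) = Σ N(rest − s) over sources s of rest; N(one piece) = 1:
  size 1 → [8]=1  [9]=1
  size 2 → [7,9]=1  [8,9]=2
  size 3 → [7,8,9]=3
  size 4 → [6,7,8,9]=3
  size 5 → [5,6,7,8,9]=3
  size 6 → [4,5,6,7,8,9]=3
  size 7 → [3,4,5,6,7,8,9]=3
  size 8 → [1,3,4,5,6,7,8,9]=3  [2,3,4,5,6,7,8,9]=3
  first=0(q) contributes 6
  first=2(t) contributes 3
|[w]| = 9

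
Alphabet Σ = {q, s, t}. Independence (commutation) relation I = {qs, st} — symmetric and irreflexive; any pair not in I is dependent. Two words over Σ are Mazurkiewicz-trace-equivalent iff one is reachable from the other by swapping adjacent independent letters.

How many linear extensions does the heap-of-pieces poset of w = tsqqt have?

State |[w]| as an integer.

5

piece 0:t — minimal
piece 1:s — minimal
piece 2:q rests on {0:t}
piece 3:q rests on {2:q}
piece 4:t rests on {3:q}
minimal pieces: {0:t, 1:s}
ways to finish when only these pieces remain (= sum over removing one remaining piece with nothing left below it):
  1 left: {1}→1  {4}→1
  2 left: {1,4}→2  {3,4}→1
  3 left: {1,3,4}→3  {2,3,4}→1
  placing 0:t first → 4 extensions
  placing 1:s first → 1 extensions
total linear extensions = 5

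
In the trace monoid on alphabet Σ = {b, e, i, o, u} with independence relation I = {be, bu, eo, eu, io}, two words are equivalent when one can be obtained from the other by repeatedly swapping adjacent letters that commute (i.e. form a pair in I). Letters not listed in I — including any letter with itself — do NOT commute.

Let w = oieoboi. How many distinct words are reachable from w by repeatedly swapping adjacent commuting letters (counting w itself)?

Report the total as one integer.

piece 0:o — minimal
piece 1:i — minimal
piece 2:e rests on {1:i}
piece 3:o rests on {0:o}
piece 4:b rests on {1:i, 3:o}
piece 5:o rests on {4:b}
piece 6:i rests on {2:e, 4:b}
minimal pieces: {0:o, 1:i}
ways to finish when only these pieces remain (= sum over removing one remaining piece with nothing left below it):
  1 left: {5}→1  {6}→1
  2 left: {2,6}→1  {5,6}→2
  3 left: {2,5,6}→3  {4,5,6}→2
  4 left: {2,4,5,6}→5  {3,4,5,6}→2
  5 left: {0,3,4,5,6}→2  {1,2,4,5,6}→5  {2,3,4,5,6}→7
  placing 0:o first → 12 extensions
  placing 1:i first → 9 extensions
total linear extensions = 21

21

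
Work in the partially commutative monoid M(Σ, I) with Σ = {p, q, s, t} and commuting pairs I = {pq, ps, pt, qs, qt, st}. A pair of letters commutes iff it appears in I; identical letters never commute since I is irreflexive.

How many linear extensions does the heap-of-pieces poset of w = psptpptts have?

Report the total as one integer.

piece 0:p — minimal
piece 1:s — minimal
piece 2:p rests on {0:p}
piece 3:t — minimal
piece 4:p rests on {2:p}
piece 5:p rests on {4:p}
piece 6:t rests on {3:t}
piece 7:t rests on {6:t}
piece 8:s rests on {1:s}
minimal pieces: {0:p, 1:s, 3:t}
ways to finish when only these pieces remain (= sum over removing one remaining piece with nothing left below it):
  1 left: {5}→1  {7}→1  {8}→1
  2 left: {1,8}→1  {4,5}→1  {5,7}→2  {5,8}→2  {6,7}→1  {7,8}→2
  3 left: {1,5,8}→3  {1,7,8}→3  {2,4,5}→1  {3,6,7}→1  {4,5,7}→3  {4,5,8}→3  {5,6,7}→3  {5,7,8}→6  {6,7,8}→3
  4 left: {0,2,4,5}→1  {1,4,5,8}→6  {1,5,7,8}→12  {1,6,7,8}→6  {2,4,5,7}→4  {2,4,5,8}→4  {3,5,6,7}→4  {3,6,7,8}→4  {4,5,6,7}→6  {4,5,7,8}→12  {5,6,7,8}→12
  5 left: {0,2,4,5,7}→5  {0,2,4,5,8}→5  {1,2,4,5,8}→10  {1,3,6,7,8}→10  {1,4,5,7,8}→30  {1,5,6,7,8}→30  {2,4,5,6,7}→10  {2,4,5,7,8}→20  {3,4,5,6,7}→10  {3,5,6,7,8}→20  {4,5,6,7,8}→30
  6 left: {0,1,2,4,5,8}→15  {0,2,4,5,6,7}→15  {0,2,4,5,7,8}→30  {1,2,4,5,7,8}→60  {1,3,5,6,7,8}→60  {1,4,5,6,7,8}→90  {2,3,4,5,6,7}→20  {2,4,5,6,7,8}→60  {3,4,5,6,7,8}→60
  7 left: {0,1,2,4,5,7,8}→105  {0,2,3,4,5,6,7}→35  {0,2,4,5,6,7,8}→105  {1,2,4,5,6,7,8}→210  {1,3,4,5,6,7,8}→210  {2,3,4,5,6,7,8}→140
  placing 0:p first → 560 extensions
  placing 1:s first → 280 extensions
  placing 3:t first → 420 extensions
total linear extensions = 1260

1260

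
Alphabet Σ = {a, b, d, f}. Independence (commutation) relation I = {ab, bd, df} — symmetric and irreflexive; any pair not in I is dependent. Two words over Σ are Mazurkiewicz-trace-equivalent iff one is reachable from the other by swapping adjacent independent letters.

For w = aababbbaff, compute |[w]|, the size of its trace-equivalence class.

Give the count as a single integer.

piece 0:a — minimal
piece 1:a rests on {0:a}
piece 2:b — minimal
piece 3:a rests on {1:a}
piece 4:b rests on {2:b}
piece 5:b rests on {4:b}
piece 6:b rests on {5:b}
piece 7:a rests on {3:a}
piece 8:f rests on {6:b, 7:a}
piece 9:f rests on {8:f}
minimal pieces: {0:a, 2:b}
ways to finish when only these pieces remain (= sum over removing one remaining piece with nothing left below it):
  1 left: {9}→1
  2 left: {8,9}→1
  3 left: {6,8,9}→1  {7,8,9}→1
  4 left: {3,7,8,9}→1  {5,6,8,9}→1  {6,7,8,9}→2
  5 left: {1,3,7,8,9}→1  {3,6,7,8,9}→3  {4,5,6,8,9}→1  {5,6,7,8,9}→3
  6 left: {0,1,3,7,8,9}→1  {1,3,6,7,8,9}→4  {2,4,5,6,8,9}→1  {3,5,6,7,8,9}→6  {4,5,6,7,8,9}→4
  7 left: {0,1,3,6,7,8,9}→5  {1,3,5,6,7,8,9}→10  {2,4,5,6,7,8,9}→5  {3,4,5,6,7,8,9}→10
  8 left: {0,1,3,5,6,7,8,9}→15  {1,3,4,5,6,7,8,9}→20  {2,3,4,5,6,7,8,9}→15
  placing 0:a first → 35 extensions
  placing 2:b first → 35 extensions
total linear extensions = 70

70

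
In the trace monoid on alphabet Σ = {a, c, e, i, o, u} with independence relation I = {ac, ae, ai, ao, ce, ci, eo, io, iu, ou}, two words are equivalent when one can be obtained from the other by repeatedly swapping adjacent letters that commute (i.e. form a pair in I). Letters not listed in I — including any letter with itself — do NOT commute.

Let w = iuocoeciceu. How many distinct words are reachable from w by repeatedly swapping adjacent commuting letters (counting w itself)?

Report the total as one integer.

0(i) covers ∅
1(u) covers ∅
2(o) covers ∅
3(c) covers 1:u, 2:o
4(o) covers 3:c
5(e) covers 0:i, 1:u
6(c) covers 4:o
7(i) covers 5:e
8(c) covers 6:c
9(e) covers 7:i
10(u) covers 8:c, 9:e
floor of heap: 0:i, 1:u, 2:o
completions by unplaced set U, small U first (add the entries for U minus each lowest piece of U):
  |U|=1: {10}:1
  |U|=2: {8,10}:1  {9,10}:1
  |U|=3: {6,8,10}:1  {7,9,10}:1  {8,9,10}:2
  |U|=4: {4,6,8,10}:1  {5,7,9,10}:1  {6,8,9,10}:3  {7,8,9,10}:3
  |U|=5: {0,5,7,9,10}:1  {3,4,6,8,10}:1  {4,6,8,9,10}:4  {5,7,8,9,10}:4  {6,7,8,9,10}:6
  |U|=6: {0,5,7,8,9,10}:5  {2,3,4,6,8,10}:1  {3,4,6,8,9,10}:5  {4,6,7,8,9,10}:10  {5,6,7,8,9,10}:10
  |U|=7: {0,5,6,7,8,9,10}:15  {2,3,4,6,8,9,10}:6  {3,4,6,7,8,9,10}:15  {4,5,6,7,8,9,10}:20
  |U|=8: {0,4,5,6,7,8,9,10}:35  {2,3,4,6,7,8,9,10}:21  {3,4,5,6,7,8,9,10}:35
  |U|=9: {0,3,4,5,6,7,8,9,10}:70  {1,3,4,5,6,7,8,9,10}:35  {2,3,4,5,6,7,8,9,10}:56
  start at 0(i): 91
  start at 1(u): 126
  start at 2(o): 105
sum over floor = 322

322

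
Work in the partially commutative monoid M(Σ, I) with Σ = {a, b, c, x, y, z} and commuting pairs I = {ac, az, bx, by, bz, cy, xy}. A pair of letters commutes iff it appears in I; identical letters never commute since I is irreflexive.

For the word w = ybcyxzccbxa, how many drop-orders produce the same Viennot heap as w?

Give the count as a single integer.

#0=y has no predecessor
#1=b has no predecessor
#2=c depends on [1:b]
#3=y depends on [0:y]
#4=x depends on [2:c]
#5=z depends on [3:y, 4:x]
#6=c depends on [5:z]
#7=c depends on [6:c]
#8=b depends on [7:c]
#9=x depends on [7:c]
#10=a depends on [8:b, 9:x]
sources: [0:y, 1:b]
N(rest) = Σ N(rest − s) over sources s of rest; N(one piece) = 1:
  size 1 → [10]=1
  size 2 → [8,10]=1  [9,10]=1
  size 3 → [8,9,10]=2
  size 4 → [7,8,9,10]=2
  size 5 → [6,7,8,9,10]=2
  size 6 → [5,6,7,8,9,10]=2
  size 7 → [3,5,6,7,8,9,10]=2  [4,5,6,7,8,9,10]=2
  size 8 → [0,3,5,6,7,8,9,10]=2  [2,4,5,6,7,8,9,10]=2  [3,4,5,6,7,8,9,10]=4
  size 9 → [0,3,4,5,6,7,8,9,10]=6  [1,2,4,5,6,7,8,9,10]=2  [2,3,4,5,6,7,8,9,10]=6
  first=0(y) contributes 8
  first=1(b) contributes 12
|[w]| = 20

20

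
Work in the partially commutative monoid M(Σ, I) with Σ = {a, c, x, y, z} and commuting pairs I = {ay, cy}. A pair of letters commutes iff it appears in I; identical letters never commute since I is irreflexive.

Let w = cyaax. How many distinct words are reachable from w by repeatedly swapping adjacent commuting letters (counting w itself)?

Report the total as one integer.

4

piece 0:c — minimal
piece 1:y — minimal
piece 2:a rests on {0:c}
piece 3:a rests on {2:a}
piece 4:x rests on {1:y, 3:a}
minimal pieces: {0:c, 1:y}
ways to finish when only these pieces remain (= sum over removing one remaining piece with nothing left below it):
  1 left: {4}→1
  2 left: {1,4}→1  {3,4}→1
  3 left: {1,3,4}→2  {2,3,4}→1
  placing 0:c first → 3 extensions
  placing 1:y first → 1 extensions
total linear extensions = 4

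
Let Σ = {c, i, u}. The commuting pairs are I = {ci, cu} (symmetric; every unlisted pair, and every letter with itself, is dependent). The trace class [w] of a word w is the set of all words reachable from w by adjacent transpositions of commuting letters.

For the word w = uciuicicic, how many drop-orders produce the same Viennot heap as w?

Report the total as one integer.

piece 0:u — minimal
piece 1:c — minimal
piece 2:i rests on {0:u}
piece 3:u rests on {2:i}
piece 4:i rests on {3:u}
piece 5:c rests on {1:c}
piece 6:i rests on {4:i}
piece 7:c rests on {5:c}
piece 8:i rests on {6:i}
piece 9:c rests on {7:c}
minimal pieces: {0:u, 1:c}
ways to finish when only these pieces remain (= sum over removing one remaining piece with nothing left below it):
  1 left: {8}→1  {9}→1
  2 left: {6,8}→1  {7,9}→1  {8,9}→2
  3 left: {4,6,8}→1  {5,7,9}→1  {6,8,9}→3  {7,8,9}→3
  4 left: {1,5,7,9}→1  {3,4,6,8}→1  {4,6,8,9}→4  {5,7,8,9}→4  {6,7,8,9}→6
  5 left: {1,5,7,8,9}→5  {2,3,4,6,8}→1  {3,4,6,8,9}→5  {4,6,7,8,9}→10  {5,6,7,8,9}→10
  6 left: {0,2,3,4,6,8}→1  {1,5,6,7,8,9}→15  {2,3,4,6,8,9}→6  {3,4,6,7,8,9}→15  {4,5,6,7,8,9}→20
  7 left: {0,2,3,4,6,8,9}→7  {1,4,5,6,7,8,9}→35  {2,3,4,6,7,8,9}→21  {3,4,5,6,7,8,9}→35
  8 left: {0,2,3,4,6,7,8,9}→28  {1,3,4,5,6,7,8,9}→70  {2,3,4,5,6,7,8,9}→56
  placing 0:u first → 126 extensions
  placing 1:c first → 84 extensions
total linear extensions = 210

210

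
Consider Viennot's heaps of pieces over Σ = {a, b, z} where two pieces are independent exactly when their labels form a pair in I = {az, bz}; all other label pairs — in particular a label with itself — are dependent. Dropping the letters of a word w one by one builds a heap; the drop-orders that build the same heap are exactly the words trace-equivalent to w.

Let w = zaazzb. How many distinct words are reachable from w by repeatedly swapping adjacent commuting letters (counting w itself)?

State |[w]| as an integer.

piece 0:z — minimal
piece 1:a — minimal
piece 2:a rests on {1:a}
piece 3:z rests on {0:z}
piece 4:z rests on {3:z}
piece 5:b rests on {2:a}
minimal pieces: {0:z, 1:a}
ways to finish when only these pieces remain (= sum over removing one remaining piece with nothing left below it):
  1 left: {4}→1  {5}→1
  2 left: {2,5}→1  {3,4}→1  {4,5}→2
  3 left: {0,3,4}→1  {1,2,5}→1  {2,4,5}→3  {3,4,5}→3
  4 left: {0,3,4,5}→4  {1,2,4,5}→4  {2,3,4,5}→6
  placing 0:z first → 10 extensions
  placing 1:a first → 10 extensions
total linear extensions = 20

20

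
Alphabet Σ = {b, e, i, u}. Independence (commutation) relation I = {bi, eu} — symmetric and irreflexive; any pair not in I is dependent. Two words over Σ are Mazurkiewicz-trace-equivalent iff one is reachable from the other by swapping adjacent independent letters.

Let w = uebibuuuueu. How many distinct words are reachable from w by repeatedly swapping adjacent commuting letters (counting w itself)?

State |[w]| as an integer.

36

#0=u has no predecessor
#1=e has no predecessor
#2=b depends on [0:u, 1:e]
#3=i depends on [0:u, 1:e]
#4=b depends on [2:b]
#5=u depends on [3:i, 4:b]
#6=u depends on [5:u]
#7=u depends on [6:u]
#8=u depends on [7:u]
#9=e depends on [3:i, 4:b]
#10=u depends on [8:u]
sources: [0:u, 1:e]
N(rest) = Σ N(rest − s) over sources s of rest; N(one piece) = 1:
  size 1 → [9]=1  [10]=1
  size 2 → [8,10]=1  [9,10]=2
  size 3 → [7,8,10]=1  [8,9,10]=3
  size 4 → [6,7,8,10]=1  [7,8,9,10]=4
  size 5 → [5,6,7,8,10]=1  [6,7,8,9,10]=5
  size 6 → [5,6,7,8,9,10]=6
  size 7 → [3,5,6,7,8,9,10]=6  [4,5,6,7,8,9,10]=6
  size 8 → [2,4,5,6,7,8,9,10]=6  [3,4,5,6,7,8,9,10]=12
  size 9 → [2,3,4,5,6,7,8,9,10]=18
  first=0(u) contributes 18
  first=1(e) contributes 18
|[w]| = 36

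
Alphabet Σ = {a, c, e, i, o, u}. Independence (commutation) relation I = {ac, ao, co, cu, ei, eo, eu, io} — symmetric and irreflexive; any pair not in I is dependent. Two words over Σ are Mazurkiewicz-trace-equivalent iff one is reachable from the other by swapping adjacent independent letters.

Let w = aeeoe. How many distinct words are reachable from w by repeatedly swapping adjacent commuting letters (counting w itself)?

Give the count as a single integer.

5

#0=a has no predecessor
#1=e depends on [0:a]
#2=e depends on [1:e]
#3=o has no predecessor
#4=e depends on [2:e]
sources: [0:a, 3:o]
N(rest) = Σ N(rest − s) over sources s of rest; N(one piece) = 1:
  size 1 → [3]=1  [4]=1
  size 2 → [2,4]=1  [3,4]=2
  size 3 → [1,2,4]=1  [2,3,4]=3
  first=0(a) contributes 4
  first=3(o) contributes 1
|[w]| = 5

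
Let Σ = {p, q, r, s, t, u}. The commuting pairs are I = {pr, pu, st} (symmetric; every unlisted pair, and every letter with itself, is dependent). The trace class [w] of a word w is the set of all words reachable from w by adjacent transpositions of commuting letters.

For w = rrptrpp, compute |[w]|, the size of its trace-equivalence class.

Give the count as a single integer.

9

piece 0:r — minimal
piece 1:r rests on {0:r}
piece 2:p — minimal
piece 3:t rests on {1:r, 2:p}
piece 4:r rests on {3:t}
piece 5:p rests on {3:t}
piece 6:p rests on {5:p}
minimal pieces: {0:r, 2:p}
ways to finish when only these pieces remain (= sum over removing one remaining piece with nothing left below it):
  1 left: {4}→1  {6}→1
  2 left: {4,6}→2  {5,6}→1
  3 left: {4,5,6}→3
  4 left: {3,4,5,6}→3
  5 left: {1,3,4,5,6}→3  {2,3,4,5,6}→3
  placing 0:r first → 6 extensions
  placing 2:p first → 3 extensions
total linear extensions = 9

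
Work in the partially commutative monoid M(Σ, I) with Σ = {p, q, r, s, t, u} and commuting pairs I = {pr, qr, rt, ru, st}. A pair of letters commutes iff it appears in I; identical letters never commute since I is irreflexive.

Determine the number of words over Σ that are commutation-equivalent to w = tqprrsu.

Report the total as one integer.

10

#0=t has no predecessor
#1=q depends on [0:t]
#2=p depends on [1:q]
#3=r has no predecessor
#4=r depends on [3:r]
#5=s depends on [2:p, 4:r]
#6=u depends on [5:s]
sources: [0:t, 3:r]
N(rest) = Σ N(rest − s) over sources s of rest; N(one piece) = 1:
  size 1 → [6]=1
  size 2 → [5,6]=1
  size 3 → [2,5,6]=1  [4,5,6]=1
  size 4 → [1,2,5,6]=1  [2,4,5,6]=2  [3,4,5,6]=1
  size 5 → [0,1,2,5,6]=1  [1,2,4,5,6]=3  [2,3,4,5,6]=3
  first=0(t) contributes 6
  first=3(r) contributes 4
|[w]| = 10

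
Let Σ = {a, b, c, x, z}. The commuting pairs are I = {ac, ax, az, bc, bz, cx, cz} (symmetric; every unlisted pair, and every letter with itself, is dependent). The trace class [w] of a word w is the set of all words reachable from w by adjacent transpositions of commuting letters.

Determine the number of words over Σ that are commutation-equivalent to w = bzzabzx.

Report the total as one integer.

20

drop 0:b onto floor
drop 1:z onto floor
drop 2:z onto {1:z}
drop 3:a onto {0:b}
drop 4:b onto {3:a}
drop 5:z onto {2:z}
drop 6:x onto {4:b, 5:z}
ground layer = {0:b, 1:z}
drop-orders for the pieces not yet dropped (sum over which currently-grounded one goes next):
  1 to go: {6} 1
  2 to go: {4,6} 1  {5,6} 1
  3 to go: {2,5,6} 1  {3,4,6} 1  {4,5,6} 2
  4 to go: {0,3,4,6} 1  {1,2,5,6} 1  {2,4,5,6} 3  {3,4,5,6} 3
  5 to go: {0,3,4,5,6} 4  {1,2,4,5,6} 4  {2,3,4,5,6} 6
  if 0:b drops first: 10 orders
  if 1:z drops first: 10 orders
heap linearizations: 20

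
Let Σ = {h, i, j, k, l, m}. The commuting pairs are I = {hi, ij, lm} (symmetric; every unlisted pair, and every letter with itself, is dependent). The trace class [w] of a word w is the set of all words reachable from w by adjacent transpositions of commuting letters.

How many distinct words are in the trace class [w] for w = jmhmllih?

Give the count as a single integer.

6

piece 0:j — minimal
piece 1:m rests on {0:j}
piece 2:h rests on {1:m}
piece 3:m rests on {2:h}
piece 4:l rests on {2:h}
piece 5:l rests on {4:l}
piece 6:i rests on {3:m, 5:l}
piece 7:h rests on {3:m, 5:l}
minimal pieces: {0:j}
ways to finish when only these pieces remain (= sum over removing one remaining piece with nothing left below it):
  1 left: {6}→1  {7}→1
  2 left: {6,7}→2
  3 left: {3,6,7}→2  {5,6,7}→2
  4 left: {3,5,6,7}→4  {4,5,6,7}→2
  5 left: {3,4,5,6,7}→6
  6 left: {2,3,4,5,6,7}→6
  placing 0:j first → 6 extensions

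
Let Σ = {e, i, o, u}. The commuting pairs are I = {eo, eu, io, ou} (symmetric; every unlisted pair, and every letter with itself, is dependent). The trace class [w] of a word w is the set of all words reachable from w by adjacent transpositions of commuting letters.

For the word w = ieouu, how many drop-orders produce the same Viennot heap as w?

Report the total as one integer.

15

drop 0:i onto floor
drop 1:e onto {0:i}
drop 2:o onto floor
drop 3:u onto {0:i}
drop 4:u onto {3:u}
ground layer = {0:i, 2:o}
drop-orders for the pieces not yet dropped (sum over which currently-grounded one goes next):
  1 to go: {1} 1  {2} 1  {4} 1
  2 to go: {1,2} 2  {1,4} 2  {2,4} 2  {3,4} 1
  3 to go: {1,2,4} 6  {1,3,4} 3  {2,3,4} 3
  if 0:i drops first: 12 orders
  if 2:o drops first: 3 orders
heap linearizations: 15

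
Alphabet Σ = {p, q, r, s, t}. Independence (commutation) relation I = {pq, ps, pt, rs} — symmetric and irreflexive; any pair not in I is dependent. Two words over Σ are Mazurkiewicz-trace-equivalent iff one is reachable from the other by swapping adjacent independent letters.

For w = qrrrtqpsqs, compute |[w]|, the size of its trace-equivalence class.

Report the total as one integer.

drop 0:q onto floor
drop 1:r onto {0:q}
drop 2:r onto {1:r}
drop 3:r onto {2:r}
drop 4:t onto {3:r}
drop 5:q onto {4:t}
drop 6:p onto {3:r}
drop 7:s onto {5:q}
drop 8:q onto {7:s}
drop 9:s onto {8:q}
ground layer = {0:q}
drop-orders for the pieces not yet dropped (sum over which currently-grounded one goes next):
  1 to go: {6} 1  {9} 1
  2 to go: {6,9} 2  {8,9} 1
  3 to go: {6,8,9} 3  {7,8,9} 1
  4 to go: {5,7,8,9} 1  {6,7,8,9} 4
  5 to go: {4,5,7,8,9} 1  {5,6,7,8,9} 5
  6 to go: {4,5,6,7,8,9} 6
  7 to go: {3,4,5,6,7,8,9} 6
  8 to go: {2,3,4,5,6,7,8,9} 6
  if 0:q drops first: 6 orders

6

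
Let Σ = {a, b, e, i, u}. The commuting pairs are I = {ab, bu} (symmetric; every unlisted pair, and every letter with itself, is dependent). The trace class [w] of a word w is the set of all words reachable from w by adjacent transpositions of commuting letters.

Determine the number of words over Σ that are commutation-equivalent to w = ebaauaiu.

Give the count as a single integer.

5

#0=e has no predecessor
#1=b depends on [0:e]
#2=a depends on [0:e]
#3=a depends on [2:a]
#4=u depends on [3:a]
#5=a depends on [4:u]
#6=i depends on [1:b, 5:a]
#7=u depends on [6:i]
sources: [0:e]
N(rest) = Σ N(rest − s) over sources s of rest; N(one piece) = 1:
  size 1 → [7]=1
  size 2 → [6,7]=1
  size 3 → [1,6,7]=1  [5,6,7]=1
  size 4 → [1,5,6,7]=2  [4,5,6,7]=1
  size 5 → [1,4,5,6,7]=3  [3,4,5,6,7]=1
  size 6 → [1,3,4,5,6,7]=4  [2,3,4,5,6,7]=1
  first=0(e) contributes 5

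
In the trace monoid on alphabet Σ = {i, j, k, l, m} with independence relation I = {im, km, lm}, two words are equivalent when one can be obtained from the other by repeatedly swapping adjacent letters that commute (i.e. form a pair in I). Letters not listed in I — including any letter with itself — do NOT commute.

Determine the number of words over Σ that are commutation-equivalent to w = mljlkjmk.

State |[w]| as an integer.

piece 0:m — minimal
piece 1:l — minimal
piece 2:j rests on {0:m, 1:l}
piece 3:l rests on {2:j}
piece 4:k rests on {3:l}
piece 5:j rests on {4:k}
piece 6:m rests on {5:j}
piece 7:k rests on {5:j}
minimal pieces: {0:m, 1:l}
ways to finish when only these pieces remain (= sum over removing one remaining piece with nothing left below it):
  1 left: {6}→1  {7}→1
  2 left: {6,7}→2
  3 left: {5,6,7}→2
  4 left: {4,5,6,7}→2
  5 left: {3,4,5,6,7}→2
  6 left: {2,3,4,5,6,7}→2
  placing 0:m first → 2 extensions
  placing 1:l first → 2 extensions
total linear extensions = 4

4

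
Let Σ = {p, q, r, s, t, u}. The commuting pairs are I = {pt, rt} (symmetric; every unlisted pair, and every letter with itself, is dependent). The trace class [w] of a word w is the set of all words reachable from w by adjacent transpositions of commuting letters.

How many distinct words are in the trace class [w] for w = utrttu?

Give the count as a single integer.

drop 0:u onto floor
drop 1:t onto {0:u}
drop 2:r onto {0:u}
drop 3:t onto {1:t}
drop 4:t onto {3:t}
drop 5:u onto {2:r, 4:t}
ground layer = {0:u}
drop-orders for the pieces not yet dropped (sum over which currently-grounded one goes next):
  1 to go: {5} 1
  2 to go: {2,5} 1  {4,5} 1
  3 to go: {2,4,5} 2  {3,4,5} 1
  4 to go: {1,3,4,5} 1  {2,3,4,5} 3
  if 0:u drops first: 4 orders

4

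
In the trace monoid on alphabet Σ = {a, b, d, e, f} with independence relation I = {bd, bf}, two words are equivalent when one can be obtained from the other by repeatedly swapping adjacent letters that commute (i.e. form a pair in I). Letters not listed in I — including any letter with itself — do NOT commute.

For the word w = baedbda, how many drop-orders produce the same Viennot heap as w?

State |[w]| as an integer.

0(b) covers ∅
1(a) covers 0:b
2(e) covers 1:a
3(d) covers 2:e
4(b) covers 2:e
5(d) covers 3:d
6(a) covers 4:b, 5:d
floor of heap: 0:b
completions by unplaced set U, small U first (add the entries for U minus each lowest piece of U):
  |U|=1: {6}:1
  |U|=2: {4,6}:1  {5,6}:1
  |U|=3: {3,5,6}:1  {4,5,6}:2
  |U|=4: {3,4,5,6}:3
  |U|=5: {2,3,4,5,6}:3
  start at 0(b): 3

3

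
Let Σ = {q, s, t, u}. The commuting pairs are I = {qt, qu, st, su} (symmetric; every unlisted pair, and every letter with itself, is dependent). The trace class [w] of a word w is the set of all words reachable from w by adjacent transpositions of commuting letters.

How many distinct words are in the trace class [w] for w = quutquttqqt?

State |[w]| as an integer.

piece 0:q — minimal
piece 1:u — minimal
piece 2:u rests on {1:u}
piece 3:t rests on {2:u}
piece 4:q rests on {0:q}
piece 5:u rests on {3:t}
piece 6:t rests on {5:u}
piece 7:t rests on {6:t}
piece 8:q rests on {4:q}
piece 9:q rests on {8:q}
piece 10:t rests on {7:t}
minimal pieces: {0:q, 1:u}
ways to finish when only these pieces remain (= sum over removing one remaining piece with nothing left below it):
  1 left: {9}→1  {10}→1
  2 left: {7,10}→1  {8,9}→1  {9,10}→2
  3 left: {4,8,9}→1  {6,7,10}→1  {7,9,10}→3  {8,9,10}→3
  4 left: {0,4,8,9}→1  {4,8,9,10}→4  {5,6,7,10}→1  {6,7,9,10}→4  {7,8,9,10}→6
  5 left: {0,4,8,9,10}→5  {3,5,6,7,10}→1  {4,7,8,9,10}→10  {5,6,7,9,10}→5  {6,7,8,9,10}→10
  6 left: {0,4,7,8,9,10}→15  {2,3,5,6,7,10}→1  {3,5,6,7,9,10}→6  {4,6,7,8,9,10}→20  {5,6,7,8,9,10}→15
  7 left: {0,4,6,7,8,9,10}→35  {1,2,3,5,6,7,10}→1  {2,3,5,6,7,9,10}→7  {3,5,6,7,8,9,10}→21  {4,5,6,7,8,9,10}→35
  8 left: {0,4,5,6,7,8,9,10}→70  {1,2,3,5,6,7,9,10}→8  {2,3,5,6,7,8,9,10}→28  {3,4,5,6,7,8,9,10}→56
  9 left: {0,3,4,5,6,7,8,9,10}→126  {1,2,3,5,6,7,8,9,10}→36  {2,3,4,5,6,7,8,9,10}→84
  placing 0:q first → 120 extensions
  placing 1:u first → 210 extensions
total linear extensions = 330

330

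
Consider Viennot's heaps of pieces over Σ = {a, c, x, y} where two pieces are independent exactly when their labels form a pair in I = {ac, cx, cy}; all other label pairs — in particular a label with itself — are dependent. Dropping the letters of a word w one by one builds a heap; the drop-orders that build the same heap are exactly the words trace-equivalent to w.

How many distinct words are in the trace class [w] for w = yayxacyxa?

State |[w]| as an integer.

9

#0=y has no predecessor
#1=a depends on [0:y]
#2=y depends on [1:a]
#3=x depends on [2:y]
#4=a depends on [3:x]
#5=c has no predecessor
#6=y depends on [4:a]
#7=x depends on [6:y]
#8=a depends on [7:x]
sources: [0:y, 5:c]
N(rest) = Σ N(rest − s) over sources s of rest; N(one piece) = 1:
  size 1 → [5]=1  [8]=1
  size 2 → [5,8]=2  [7,8]=1
  size 3 → [5,7,8]=3  [6,7,8]=1
  size 4 → [4,6,7,8]=1  [5,6,7,8]=4
  size 5 → [3,4,6,7,8]=1  [4,5,6,7,8]=5
  size 6 → [2,3,4,6,7,8]=1  [3,4,5,6,7,8]=6
  size 7 → [1,2,3,4,6,7,8]=1  [2,3,4,5,6,7,8]=7
  first=0(y) contributes 8
  first=5(c) contributes 1
|[w]| = 9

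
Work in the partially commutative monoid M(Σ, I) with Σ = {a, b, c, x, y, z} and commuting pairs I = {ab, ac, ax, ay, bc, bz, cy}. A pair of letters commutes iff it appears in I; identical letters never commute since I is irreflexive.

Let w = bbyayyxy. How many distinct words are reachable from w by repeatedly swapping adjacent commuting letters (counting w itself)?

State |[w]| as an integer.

piece 0:b — minimal
piece 1:b rests on {0:b}
piece 2:y rests on {1:b}
piece 3:a — minimal
piece 4:y rests on {2:y}
piece 5:y rests on {4:y}
piece 6:x rests on {5:y}
piece 7:y rests on {6:x}
minimal pieces: {0:b, 3:a}
ways to finish when only these pieces remain (= sum over removing one remaining piece with nothing left below it):
  1 left: {3}→1  {7}→1
  2 left: {3,7}→2  {6,7}→1
  3 left: {3,6,7}→3  {5,6,7}→1
  4 left: {3,5,6,7}→4  {4,5,6,7}→1
  5 left: {2,4,5,6,7}→1  {3,4,5,6,7}→5
  6 left: {1,2,4,5,6,7}→1  {2,3,4,5,6,7}→6
  placing 0:b first → 7 extensions
  placing 3:a first → 1 extensions
total linear extensions = 8

8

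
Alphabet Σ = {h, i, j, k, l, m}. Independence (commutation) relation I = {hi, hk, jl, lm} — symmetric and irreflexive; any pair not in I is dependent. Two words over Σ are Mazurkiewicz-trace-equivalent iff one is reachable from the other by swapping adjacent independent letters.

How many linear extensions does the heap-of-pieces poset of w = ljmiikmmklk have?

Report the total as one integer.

#0=l has no predecessor
#1=j has no predecessor
#2=m depends on [1:j]
#3=i depends on [0:l, 2:m]
#4=i depends on [3:i]
#5=k depends on [4:i]
#6=m depends on [5:k]
#7=m depends on [6:m]
#8=k depends on [7:m]
#9=l depends on [8:k]
#10=k depends on [9:l]
sources: [0:l, 1:j]
N(rest) = Σ N(rest − s) over sources s of rest; N(one piece) = 1:
  size 1 → [10]=1
  size 2 → [9,10]=1
  size 3 → [8,9,10]=1
  size 4 → [7,8,9,10]=1
  size 5 → [6,7,8,9,10]=1
  size 6 → [5,6,7,8,9,10]=1
  size 7 → [4,5,6,7,8,9,10]=1
  size 8 → [3,4,5,6,7,8,9,10]=1
  size 9 → [0,3,4,5,6,7,8,9,10]=1  [2,3,4,5,6,7,8,9,10]=1
  first=0(l) contributes 1
  first=1(j) contributes 2
|[w]| = 3

3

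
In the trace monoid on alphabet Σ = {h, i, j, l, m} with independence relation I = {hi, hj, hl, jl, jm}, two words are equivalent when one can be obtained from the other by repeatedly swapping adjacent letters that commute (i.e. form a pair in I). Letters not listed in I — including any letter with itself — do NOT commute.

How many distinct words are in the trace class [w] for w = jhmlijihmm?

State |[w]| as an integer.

0(j) covers ∅
1(h) covers ∅
2(m) covers 1:h
3(l) covers 2:m
4(i) covers 0:j, 3:l
5(j) covers 4:i
6(i) covers 5:j
7(h) covers 2:m
8(m) covers 6:i, 7:h
9(m) covers 8:m
floor of heap: 0:j, 1:h
completions by unplaced set U, small U first (add the entries for U minus each lowest piece of U):
  |U|=1: {9}:1
  |U|=2: {8,9}:1
  |U|=3: {6,8,9}:1  {7,8,9}:1
  |U|=4: {5,6,8,9}:1  {6,7,8,9}:2
  |U|=5: {4,5,6,8,9}:1  {5,6,7,8,9}:3
  |U|=6: {0,4,5,6,8,9}:1  {3,4,5,6,8,9}:1  {4,5,6,7,8,9}:4
  |U|=7: {0,3,4,5,6,8,9}:2  {0,4,5,6,7,8,9}:5  {3,4,5,6,7,8,9}:5
  |U|=8: {0,3,4,5,6,7,8,9}:12  {2,3,4,5,6,7,8,9}:5
  start at 0(j): 5
  start at 1(h): 17
sum over floor = 22

22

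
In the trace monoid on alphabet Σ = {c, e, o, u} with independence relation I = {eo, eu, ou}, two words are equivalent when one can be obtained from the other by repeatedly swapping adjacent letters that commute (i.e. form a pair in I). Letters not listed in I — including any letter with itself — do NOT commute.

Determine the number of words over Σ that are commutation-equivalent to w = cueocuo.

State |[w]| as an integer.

0(c) covers ∅
1(u) covers 0:c
2(e) covers 0:c
3(o) covers 0:c
4(c) covers 1:u, 2:e, 3:o
5(u) covers 4:c
6(o) covers 4:c
floor of heap: 0:c
completions by unplaced set U, small U first (add the entries for U minus each lowest piece of U):
  |U|=1: {5}:1  {6}:1
  |U|=2: {5,6}:2
  |U|=3: {4,5,6}:2
  |U|=4: {1,4,5,6}:2  {2,4,5,6}:2  {3,4,5,6}:2
  |U|=5: {1,2,4,5,6}:4  {1,3,4,5,6}:4  {2,3,4,5,6}:4
  start at 0(c): 12

12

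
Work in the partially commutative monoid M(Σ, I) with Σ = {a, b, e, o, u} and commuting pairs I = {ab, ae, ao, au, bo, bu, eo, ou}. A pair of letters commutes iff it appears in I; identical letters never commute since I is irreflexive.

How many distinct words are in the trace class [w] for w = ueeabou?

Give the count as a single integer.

84

drop 0:u onto floor
drop 1:e onto {0:u}
drop 2:e onto {1:e}
drop 3:a onto floor
drop 4:b onto {2:e}
drop 5:o onto floor
drop 6:u onto {2:e}
ground layer = {0:u, 3:a, 5:o}
drop-orders for the pieces not yet dropped (sum over which currently-grounded one goes next):
  1 to go: {3} 1  {4} 1  {5} 1  {6} 1
  2 to go: {3,4} 2  {3,5} 2  {3,6} 2  {4,5} 2  {4,6} 2  {5,6} 2
  3 to go: {2,4,6} 2  {3,4,5} 6  {3,4,6} 6  {3,5,6} 6  {4,5,6} 6
  4 to go: {1,2,4,6} 2  {2,3,4,6} 8  {2,4,5,6} 8  {3,4,5,6} 24
  5 to go: {0,1,2,4,6} 2  {1,2,3,4,6} 10  {1,2,4,5,6} 10  {2,3,4,5,6} 40
  if 0:u drops first: 60 orders
  if 3:a drops first: 12 orders
  if 5:o drops first: 12 orders
heap linearizations: 84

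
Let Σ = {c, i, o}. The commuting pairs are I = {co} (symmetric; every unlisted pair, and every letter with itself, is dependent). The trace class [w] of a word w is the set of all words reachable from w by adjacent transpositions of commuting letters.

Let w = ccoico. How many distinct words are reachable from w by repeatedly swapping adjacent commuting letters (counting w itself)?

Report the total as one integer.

piece 0:c — minimal
piece 1:c rests on {0:c}
piece 2:o — minimal
piece 3:i rests on {1:c, 2:o}
piece 4:c rests on {3:i}
piece 5:o rests on {3:i}
minimal pieces: {0:c, 2:o}
ways to finish when only these pieces remain (= sum over removing one remaining piece with nothing left below it):
  1 left: {4}→1  {5}→1
  2 left: {4,5}→2
  3 left: {3,4,5}→2
  4 left: {1,3,4,5}→2  {2,3,4,5}→2
  placing 0:c first → 4 extensions
  placing 2:o first → 2 extensions
total linear extensions = 6

6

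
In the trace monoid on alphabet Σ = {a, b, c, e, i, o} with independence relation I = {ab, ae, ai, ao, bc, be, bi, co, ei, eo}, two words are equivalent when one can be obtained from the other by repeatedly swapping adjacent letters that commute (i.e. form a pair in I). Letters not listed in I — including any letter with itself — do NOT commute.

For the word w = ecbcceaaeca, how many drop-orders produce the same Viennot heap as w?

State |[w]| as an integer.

drop 0:e onto floor
drop 1:c onto {0:e}
drop 2:b onto floor
drop 3:c onto {1:c}
drop 4:c onto {3:c}
drop 5:e onto {4:c}
drop 6:a onto {4:c}
drop 7:a onto {6:a}
drop 8:e onto {5:e}
drop 9:c onto {7:a, 8:e}
drop 10:a onto {9:c}
ground layer = {0:e, 2:b}
drop-orders for the pieces not yet dropped (sum over which currently-grounded one goes next):
  1 to go: {2} 1  {10} 1
  2 to go: {2,10} 2  {9,10} 1
  3 to go: {2,9,10} 3  {7,9,10} 1  {8,9,10} 1
  4 to go: {2,7,9,10} 4  {2,8,9,10} 4  {5,8,9,10} 1  {6,7,9,10} 1  {7,8,9,10} 2
  5 to go: {2,5,8,9,10} 5  {2,6,7,9,10} 5  {2,7,8,9,10} 10  {5,7,8,9,10} 3  {6,7,8,9,10} 3
  6 to go: {2,5,7,8,9,10} 18  {2,6,7,8,9,10} 18  {5,6,7,8,9,10} 6
  7 to go: {2,5,6,7,8,9,10} 42  {4,5,6,7,8,9,10} 6
  8 to go: {2,4,5,6,7,8,9,10} 48  {3,4,5,6,7,8,9,10} 6
  9 to go: {1,3,4,5,6,7,8,9,10} 6  {2,3,4,5,6,7,8,9,10} 54
  if 0:e drops first: 60 orders
  if 2:b drops first: 6 orders
heap linearizations: 66

66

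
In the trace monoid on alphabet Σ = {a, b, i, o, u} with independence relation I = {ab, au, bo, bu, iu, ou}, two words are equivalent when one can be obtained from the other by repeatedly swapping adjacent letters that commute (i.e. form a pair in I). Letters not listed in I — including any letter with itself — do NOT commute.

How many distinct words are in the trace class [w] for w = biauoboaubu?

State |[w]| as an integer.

piece 0:b — minimal
piece 1:i rests on {0:b}
piece 2:a rests on {1:i}
piece 3:u — minimal
piece 4:o rests on {2:a}
piece 5:b rests on {1:i}
piece 6:o rests on {4:o}
piece 7:a rests on {6:o}
piece 8:u rests on {3:u}
piece 9:b rests on {5:b}
piece 10:u rests on {8:u}
minimal pieces: {0:b, 3:u}
ways to finish when only these pieces remain (= sum over removing one remaining piece with nothing left below it):
  1 left: {7}→1  {9}→1  {10}→1
  2 left: {5,9}→1  {6,7}→1  {7,9}→2  {7,10}→2  {8,10}→1  {9,10}→2
  3 left: {3,8,10}→1  {4,6,7}→1  {5,7,9}→3  {5,9,10}→3  {6,7,9}→3  {6,7,10}→3  {7,8,10}→3  {7,9,10}→6  {8,9,10}→3
  4 left: {2,4,6,7}→1  {3,7,8,10}→4  {3,8,9,10}→4  {4,6,7,9}→4  {4,6,7,10}→4  {5,6,7,9}→6  {5,7,9,10}→12  {5,8,9,10}→6  {6,7,8,10}→6  {6,7,9,10}→12  {7,8,9,10}→12
  5 left: {2,4,6,7,9}→5  {2,4,6,7,10}→5  {3,5,8,9,10}→10  {3,6,7,8,10}→10  {3,7,8,9,10}→20  {4,5,6,7,9}→10  {4,6,7,8,10}→10  {4,6,7,9,10}→20  {5,6,7,9,10}→30  {5,7,8,9,10}→30  {6,7,8,9,10}→30
  6 left: {2,4,5,6,7,9}→15  {2,4,6,7,8,10}→15  {2,4,6,7,9,10}→30  {3,4,6,7,8,10}→20  {3,5,7,8,9,10}→60  {3,6,7,8,9,10}→60  {4,5,6,7,9,10}→60  {4,6,7,8,9,10}→60  {5,6,7,8,9,10}→90
  7 left: {1,2,4,5,6,7,9}→15  {2,3,4,6,7,8,10}→35  {2,4,5,6,7,9,10}→105  {2,4,6,7,8,9,10}→105  {3,4,6,7,8,9,10}→140  {3,5,6,7,8,9,10}→210  {4,5,6,7,8,9,10}→210
  8 left: {0,1,2,4,5,6,7,9}→15  {1,2,4,5,6,7,9,10}→120  {2,3,4,6,7,8,9,10}→280  {2,4,5,6,7,8,9,10}→420  {3,4,5,6,7,8,9,10}→560
  9 left: {0,1,2,4,5,6,7,9,10}→135  {1,2,4,5,6,7,8,9,10}→540  {2,3,4,5,6,7,8,9,10}→1260
  placing 0:b first → 1800 extensions
  placing 3:u first → 675 extensions
total linear extensions = 2475

2475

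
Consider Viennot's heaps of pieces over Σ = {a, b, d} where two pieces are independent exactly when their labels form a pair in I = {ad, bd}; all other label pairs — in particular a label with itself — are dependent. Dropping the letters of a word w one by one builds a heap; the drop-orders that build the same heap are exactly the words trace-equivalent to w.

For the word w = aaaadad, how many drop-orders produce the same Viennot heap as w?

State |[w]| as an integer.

21

piece 0:a — minimal
piece 1:a rests on {0:a}
piece 2:a rests on {1:a}
piece 3:a rests on {2:a}
piece 4:d — minimal
piece 5:a rests on {3:a}
piece 6:d rests on {4:d}
minimal pieces: {0:a, 4:d}
ways to finish when only these pieces remain (= sum over removing one remaining piece with nothing left below it):
  1 left: {5}→1  {6}→1
  2 left: {3,5}→1  {4,6}→1  {5,6}→2
  3 left: {2,3,5}→1  {3,5,6}→3  {4,5,6}→3
  4 left: {1,2,3,5}→1  {2,3,5,6}→4  {3,4,5,6}→6
  5 left: {0,1,2,3,5}→1  {1,2,3,5,6}→5  {2,3,4,5,6}→10
  placing 0:a first → 15 extensions
  placing 4:d first → 6 extensions
total linear extensions = 21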